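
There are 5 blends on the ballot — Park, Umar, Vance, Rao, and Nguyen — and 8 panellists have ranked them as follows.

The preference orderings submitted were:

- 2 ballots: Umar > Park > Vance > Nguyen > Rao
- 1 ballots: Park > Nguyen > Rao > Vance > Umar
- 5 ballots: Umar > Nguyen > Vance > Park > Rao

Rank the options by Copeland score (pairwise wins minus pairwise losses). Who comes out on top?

Umar

Pairwise results:
  Park vs Umar: Umar wins 7–1.
  Park vs Vance: Vance wins 5–3.
  Park vs Rao: Park wins 8–0.
  Park vs Nguyen: Nguyen wins 5–3.
  Umar vs Vance: Umar wins 7–1.
  Umar vs Rao: Umar wins 7–1.
  Umar vs Nguyen: Umar wins 7–1.
  Vance vs Rao: Vance wins 7–1.
  Vance vs Nguyen: Nguyen wins 6–2.
  Rao vs Nguyen: Nguyen wins 8–0.
Copeland scores (wins − losses):
  Park: 1 − 3 = -2
  Umar: 4 − 0 = 4
  Vance: 2 − 2 = 0
  Rao: 0 − 4 = -4
  Nguyen: 3 − 1 = 2
Umar has the best Copeland score.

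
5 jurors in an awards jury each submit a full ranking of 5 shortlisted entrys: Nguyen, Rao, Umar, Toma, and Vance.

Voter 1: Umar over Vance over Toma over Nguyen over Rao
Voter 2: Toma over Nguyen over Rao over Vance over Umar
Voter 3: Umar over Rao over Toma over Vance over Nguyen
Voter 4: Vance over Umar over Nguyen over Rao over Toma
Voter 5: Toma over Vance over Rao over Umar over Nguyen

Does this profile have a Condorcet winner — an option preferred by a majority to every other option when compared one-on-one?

No

Head-to-head results (5 voters total):
Nguyen vs Rao: Nguyen wins 3–2.
Nguyen vs Umar: Umar wins 4–1.
Nguyen vs Toma: Toma wins 4–1.
Nguyen vs Vance: Vance wins 4–1.
Rao vs Umar: Umar wins 3–2.
Rao vs Toma: Toma wins 3–2.
Rao vs Vance: Vance wins 3–2.
Umar vs Toma: Umar wins 3–2.
Umar vs Vance: Vance wins 3–2.
Toma vs Vance: Toma wins 3–2.
No candidate beats all others: Umar beats Toma beats Vance beats Umar, a majority cycle.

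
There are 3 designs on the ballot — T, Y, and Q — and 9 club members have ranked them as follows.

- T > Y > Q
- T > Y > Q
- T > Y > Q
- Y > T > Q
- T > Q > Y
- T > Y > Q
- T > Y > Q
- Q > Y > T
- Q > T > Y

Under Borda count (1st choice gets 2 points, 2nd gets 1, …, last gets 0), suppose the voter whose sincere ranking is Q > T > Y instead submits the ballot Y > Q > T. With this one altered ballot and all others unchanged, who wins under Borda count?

Borda totals with the altered ballot: T 13, Y 10, Q 4.
The winner is unchanged: still T.

T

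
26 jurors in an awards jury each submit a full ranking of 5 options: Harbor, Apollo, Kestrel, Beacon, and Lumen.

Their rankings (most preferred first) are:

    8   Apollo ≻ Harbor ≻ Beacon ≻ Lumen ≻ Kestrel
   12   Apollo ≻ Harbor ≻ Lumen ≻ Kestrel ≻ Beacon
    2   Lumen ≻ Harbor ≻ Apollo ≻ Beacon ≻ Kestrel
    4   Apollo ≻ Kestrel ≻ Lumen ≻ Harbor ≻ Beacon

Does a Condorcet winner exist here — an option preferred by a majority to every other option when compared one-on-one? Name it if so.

Apollo

Head-to-head results (26 voters total):
Harbor vs Apollo: Apollo wins 24–2.
Harbor vs Kestrel: Harbor wins 22–4.
Harbor vs Beacon: Harbor wins 26–0.
Harbor vs Lumen: Harbor wins 20–6.
Apollo vs Kestrel: Apollo wins 26–0.
Apollo vs Beacon: Apollo wins 26–0.
Apollo vs Lumen: Apollo wins 24–2.
Kestrel vs Beacon: Kestrel wins 16–10.
Kestrel vs Lumen: Lumen wins 22–4.
Beacon vs Lumen: Lumen wins 18–8.
Apollo beats each rival — Harbor (24–2), Kestrel (26–0), Beacon (26–0), Lumen (24–2) — so Apollo is the Condorcet winner.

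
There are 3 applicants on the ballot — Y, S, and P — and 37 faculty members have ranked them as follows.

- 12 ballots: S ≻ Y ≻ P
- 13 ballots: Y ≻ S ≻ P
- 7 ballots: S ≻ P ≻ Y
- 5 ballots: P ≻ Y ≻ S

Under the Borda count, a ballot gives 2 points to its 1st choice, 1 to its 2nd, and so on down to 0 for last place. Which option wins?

S

Borda scores:
  Y: 12·1 + 13·2 + 7·0 + 5·1 = 43
  S: 12·2 + 13·1 + 7·2 + 5·0 = 51
  P: 12·0 + 13·0 + 7·1 + 5·2 = 17
S has the highest total.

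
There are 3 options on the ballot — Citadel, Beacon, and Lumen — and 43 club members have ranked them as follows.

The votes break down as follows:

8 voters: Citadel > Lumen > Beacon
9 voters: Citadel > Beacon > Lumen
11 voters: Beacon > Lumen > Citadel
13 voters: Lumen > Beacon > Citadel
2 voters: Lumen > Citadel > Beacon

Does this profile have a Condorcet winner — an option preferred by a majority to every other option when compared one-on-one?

Yes

Head-to-head results (43 voters total):
Citadel vs Beacon: Beacon wins 24–19.
Citadel vs Lumen: Lumen wins 26–17.
Beacon vs Lumen: Lumen wins 23–20.
Lumen beats each rival — Citadel (26–17), Beacon (23–20) — so Lumen is the Condorcet winner.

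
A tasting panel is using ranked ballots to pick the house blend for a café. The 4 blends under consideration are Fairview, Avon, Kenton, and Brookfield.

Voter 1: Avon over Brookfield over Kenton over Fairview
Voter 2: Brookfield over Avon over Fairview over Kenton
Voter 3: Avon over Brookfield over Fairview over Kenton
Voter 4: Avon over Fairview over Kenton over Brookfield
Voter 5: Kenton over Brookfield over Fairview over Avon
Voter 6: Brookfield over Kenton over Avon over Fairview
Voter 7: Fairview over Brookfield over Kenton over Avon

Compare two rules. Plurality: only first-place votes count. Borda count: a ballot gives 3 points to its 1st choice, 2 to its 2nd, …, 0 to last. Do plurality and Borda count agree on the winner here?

No

Plurality first-place counts: Fairview 1, Avon 3, Kenton 1, Brookfield 2 → Avon.
Borda totals: Fairview 8, Avon 12, Kenton 8, Brookfield 14 → Brookfield.
The two rules disagree: plurality picks Avon, Borda picks Brookfield.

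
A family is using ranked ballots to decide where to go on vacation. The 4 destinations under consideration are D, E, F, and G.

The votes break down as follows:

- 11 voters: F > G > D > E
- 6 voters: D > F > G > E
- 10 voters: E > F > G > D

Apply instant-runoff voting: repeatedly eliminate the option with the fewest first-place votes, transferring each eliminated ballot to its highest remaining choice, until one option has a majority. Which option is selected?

F

Round 1: F 11, E 10, D 6, G 0. G has the fewest and is eliminated.
Round 2: F 11, E 10, D 6. D has the fewest and is eliminated.
Round 3: F 17, E 10. F has a majority.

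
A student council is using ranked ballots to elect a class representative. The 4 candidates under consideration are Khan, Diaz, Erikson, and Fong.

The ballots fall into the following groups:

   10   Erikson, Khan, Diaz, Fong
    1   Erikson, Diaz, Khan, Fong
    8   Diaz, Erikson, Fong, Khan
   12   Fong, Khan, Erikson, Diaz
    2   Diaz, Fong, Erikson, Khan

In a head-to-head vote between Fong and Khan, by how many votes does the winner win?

Ballots ranking Fong above Khan: 8+12+2 = 22.
Ballots ranking Khan above Fong: 10+1 = 11.
Fong wins 22–11, a margin of 11.

11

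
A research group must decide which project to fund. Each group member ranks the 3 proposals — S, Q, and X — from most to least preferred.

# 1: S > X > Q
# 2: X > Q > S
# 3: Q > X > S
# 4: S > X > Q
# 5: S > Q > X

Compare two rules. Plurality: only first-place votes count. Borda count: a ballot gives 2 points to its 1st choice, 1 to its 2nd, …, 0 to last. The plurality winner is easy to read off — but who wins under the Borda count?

S

Plurality first-place counts: S 3, Q 1, X 1 → S.
Borda totals: S 6, Q 4, X 5 → S.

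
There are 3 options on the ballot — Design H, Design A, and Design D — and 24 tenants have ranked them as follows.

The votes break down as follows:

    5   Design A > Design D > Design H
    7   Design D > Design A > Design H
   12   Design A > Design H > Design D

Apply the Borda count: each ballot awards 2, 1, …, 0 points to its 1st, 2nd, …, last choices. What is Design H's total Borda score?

12

Borda scores:
  Design H: 5·0 + 7·0 + 12·1 = 12
  Design A: 5·2 + 7·1 + 12·2 = 41
  Design D: 5·1 + 7·2 + 12·0 = 19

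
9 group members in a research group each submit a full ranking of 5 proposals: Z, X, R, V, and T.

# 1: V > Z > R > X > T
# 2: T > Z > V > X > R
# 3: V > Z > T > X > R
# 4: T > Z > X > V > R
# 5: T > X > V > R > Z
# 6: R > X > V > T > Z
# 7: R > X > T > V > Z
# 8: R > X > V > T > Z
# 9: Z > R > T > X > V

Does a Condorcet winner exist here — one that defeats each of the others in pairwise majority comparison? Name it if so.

Head-to-head results (9 voters total):
Z vs X: Z wins 5–4.
Z vs R: Z wins 5–4.
Z vs V: V wins 6–3.
Z vs T: T wins 6–3.
X vs R: R wins 5–4.
X vs V: X wins 6–3.
X vs T: T wins 5–4.
R vs V: V wins 5–4.
R vs T: R wins 5–4.
V vs T: T wins 5–4.
No candidate beats all others: Z beats X beats V beats Z, a majority cycle.

No Condorcet winner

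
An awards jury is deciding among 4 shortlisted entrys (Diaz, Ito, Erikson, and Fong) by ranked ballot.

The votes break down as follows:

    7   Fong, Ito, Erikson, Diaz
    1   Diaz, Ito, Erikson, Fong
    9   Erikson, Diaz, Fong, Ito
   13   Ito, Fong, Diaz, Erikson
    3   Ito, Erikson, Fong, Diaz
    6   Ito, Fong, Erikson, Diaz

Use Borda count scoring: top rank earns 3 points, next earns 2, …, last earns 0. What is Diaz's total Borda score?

Borda scores:
  Diaz: 7·0 + 3 + 9·2 + 13·1 + 3·0 + 6·0 = 34
  Ito: 7·2 + 2 + 9·0 + 13·3 + 3·3 + 6·3 = 82
  Erikson: 7·1 + 1 + 9·3 + 13·0 + 3·2 + 6·1 = 47
  Fong: 7·3 + 0 + 9·1 + 13·2 + 3·1 + 6·2 = 71

34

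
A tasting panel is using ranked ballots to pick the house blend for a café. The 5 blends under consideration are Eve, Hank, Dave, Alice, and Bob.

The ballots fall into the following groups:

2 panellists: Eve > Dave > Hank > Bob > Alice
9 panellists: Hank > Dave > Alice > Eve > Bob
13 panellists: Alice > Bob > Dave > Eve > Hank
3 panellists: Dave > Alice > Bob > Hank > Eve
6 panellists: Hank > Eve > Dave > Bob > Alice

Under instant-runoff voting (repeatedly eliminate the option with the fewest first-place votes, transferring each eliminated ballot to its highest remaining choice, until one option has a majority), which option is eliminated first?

Bob

Round 1: Hank 15, Alice 13, Dave 3, Eve 2, Bob 0. Bob has the fewest and is eliminated.
Round 2: Hank 15, Alice 13, Dave 3, Eve 2. Eve has the fewest and is eliminated.
Round 3: Hank 15, Alice 13, Dave 5. Dave has the fewest and is eliminated.
Round 4: Hank 17, Alice 16. Hank has a majority.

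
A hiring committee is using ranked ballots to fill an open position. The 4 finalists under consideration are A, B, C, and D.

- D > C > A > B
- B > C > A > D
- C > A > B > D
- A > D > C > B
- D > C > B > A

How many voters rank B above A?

Ballots ranking B above A: 2.
Ballots ranking A above B: 3.
So 2 of 5 voters prefer B to A.

2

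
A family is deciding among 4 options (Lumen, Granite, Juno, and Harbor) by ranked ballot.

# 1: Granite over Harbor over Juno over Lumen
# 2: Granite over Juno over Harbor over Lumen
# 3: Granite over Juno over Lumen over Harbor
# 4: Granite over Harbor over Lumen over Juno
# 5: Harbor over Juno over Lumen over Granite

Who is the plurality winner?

Granite

First-place vote totals:
  Lumen: 0
  Granite: 4
  Juno: 0
  Harbor: 1
Granite has the most first-place votes.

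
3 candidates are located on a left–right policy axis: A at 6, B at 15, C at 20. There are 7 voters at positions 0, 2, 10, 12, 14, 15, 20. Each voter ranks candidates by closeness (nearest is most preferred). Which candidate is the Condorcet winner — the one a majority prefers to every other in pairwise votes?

With single-peaked preferences on a line, the Condorcet winner is the candidate closest to the median voter.
The median voter (position 12) is closest to B at 15.
Check: B vs C — voters closer to B: 6 of 7.

B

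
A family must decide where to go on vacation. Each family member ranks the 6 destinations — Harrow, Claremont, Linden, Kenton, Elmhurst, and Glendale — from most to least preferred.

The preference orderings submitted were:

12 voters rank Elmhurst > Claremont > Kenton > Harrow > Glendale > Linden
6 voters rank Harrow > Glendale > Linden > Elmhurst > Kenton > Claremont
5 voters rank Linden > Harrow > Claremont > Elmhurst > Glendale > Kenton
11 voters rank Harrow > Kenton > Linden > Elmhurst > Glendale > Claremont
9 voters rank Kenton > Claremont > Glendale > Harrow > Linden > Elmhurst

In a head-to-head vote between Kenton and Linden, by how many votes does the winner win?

21

Ballots ranking Kenton above Linden: 12+11+9 = 32.
Ballots ranking Linden above Kenton: 6+5 = 11.
Kenton wins 32–11, a margin of 21.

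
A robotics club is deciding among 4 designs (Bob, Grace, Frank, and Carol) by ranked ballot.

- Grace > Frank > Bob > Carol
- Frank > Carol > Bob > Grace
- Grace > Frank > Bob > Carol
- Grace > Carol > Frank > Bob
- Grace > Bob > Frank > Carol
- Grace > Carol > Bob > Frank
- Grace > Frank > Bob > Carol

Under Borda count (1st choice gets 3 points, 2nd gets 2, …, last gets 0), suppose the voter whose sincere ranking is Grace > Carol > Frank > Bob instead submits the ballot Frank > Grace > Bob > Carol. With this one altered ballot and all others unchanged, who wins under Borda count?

Borda totals with the altered ballot: Bob 8, Grace 17, Frank 13, Carol 4.
The winner is unchanged: still Grace.

Grace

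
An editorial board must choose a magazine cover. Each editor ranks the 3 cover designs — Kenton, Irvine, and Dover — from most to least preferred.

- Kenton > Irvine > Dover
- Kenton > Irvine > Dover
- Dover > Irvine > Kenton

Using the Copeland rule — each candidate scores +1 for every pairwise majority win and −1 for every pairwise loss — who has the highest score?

Kenton

Pairwise results:
  Kenton vs Irvine: Kenton wins 2–1.
  Kenton vs Dover: Kenton wins 2–1.
  Irvine vs Dover: Irvine wins 2–1.
Copeland scores (wins − losses):
  Kenton: 2 − 0 = 2
  Irvine: 1 − 1 = 0
  Dover: 0 − 2 = -2
Kenton has the best Copeland score.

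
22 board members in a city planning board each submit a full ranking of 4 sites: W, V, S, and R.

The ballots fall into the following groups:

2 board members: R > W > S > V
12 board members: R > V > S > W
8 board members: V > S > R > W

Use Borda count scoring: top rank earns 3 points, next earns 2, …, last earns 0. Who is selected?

Borda scores:
  W: 2·2 + 12·0 + 8·0 = 4
  V: 2·0 + 12·2 + 8·3 = 48
  S: 2·1 + 12·1 + 8·2 = 30
  R: 2·3 + 12·3 + 8·1 = 50
R has the highest total.

R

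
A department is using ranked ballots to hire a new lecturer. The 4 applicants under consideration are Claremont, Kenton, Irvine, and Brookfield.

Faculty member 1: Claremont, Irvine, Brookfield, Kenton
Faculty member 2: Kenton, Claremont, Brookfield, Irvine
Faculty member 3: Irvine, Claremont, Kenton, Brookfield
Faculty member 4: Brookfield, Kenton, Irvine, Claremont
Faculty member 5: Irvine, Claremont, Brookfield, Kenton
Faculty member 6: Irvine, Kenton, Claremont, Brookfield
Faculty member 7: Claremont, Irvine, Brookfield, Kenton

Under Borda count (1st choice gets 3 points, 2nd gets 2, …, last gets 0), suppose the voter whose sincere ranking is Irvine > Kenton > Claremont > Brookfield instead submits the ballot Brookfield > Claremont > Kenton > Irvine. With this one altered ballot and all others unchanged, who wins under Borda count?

Borda totals with the altered ballot: Claremont 14, Kenton 7, Irvine 11, Brookfield 10.
The switch changes the winner from Irvine to Claremont.

Claremont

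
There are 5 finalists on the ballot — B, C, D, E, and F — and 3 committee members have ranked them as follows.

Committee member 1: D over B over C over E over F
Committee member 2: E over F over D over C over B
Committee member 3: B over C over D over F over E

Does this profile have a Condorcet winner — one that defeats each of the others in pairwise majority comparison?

Yes

Head-to-head results (3 voters total):
B vs C: B wins 2–1.
B vs D: D wins 2–1.
B vs E: B wins 2–1.
B vs F: B wins 2–1.
C vs D: D wins 2–1.
C vs E: C wins 2–1.
C vs F: C wins 2–1.
D vs E: D wins 2–1.
D vs F: D wins 2–1.
E vs F: E wins 2–1.
D beats each rival — B (2–1), C (2–1), E (2–1), F (2–1) — so D is the Condorcet winner.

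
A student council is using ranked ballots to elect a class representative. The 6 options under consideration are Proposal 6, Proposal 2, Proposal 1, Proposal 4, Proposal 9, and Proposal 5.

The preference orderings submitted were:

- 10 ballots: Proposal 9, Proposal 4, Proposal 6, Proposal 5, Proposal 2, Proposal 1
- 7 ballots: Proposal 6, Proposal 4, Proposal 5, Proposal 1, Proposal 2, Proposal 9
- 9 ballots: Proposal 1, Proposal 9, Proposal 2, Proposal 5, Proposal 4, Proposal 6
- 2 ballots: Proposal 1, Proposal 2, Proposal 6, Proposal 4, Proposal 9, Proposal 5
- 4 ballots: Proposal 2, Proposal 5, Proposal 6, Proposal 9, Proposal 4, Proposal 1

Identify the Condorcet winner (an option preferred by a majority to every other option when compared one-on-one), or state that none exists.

Head-to-head results (32 voters total):
Proposal 6 vs Proposal 2: Proposal 6 wins 17–15.
Proposal 6 vs Proposal 1: Proposal 6 wins 21–11.
Proposal 6 vs Proposal 4: Proposal 4 wins 19–13.
Proposal 6 vs Proposal 9: Proposal 9 wins 19–13.
Proposal 6 vs Proposal 5: Proposal 6 wins 19–13.
Proposal 2 vs Proposal 1: Proposal 1 wins 18–14.
Proposal 2 vs Proposal 4: Proposal 4 wins 17–15.
Proposal 2 vs Proposal 9: Proposal 9 wins 19–13.
Proposal 2 vs Proposal 5: Proposal 5 wins 17–15.
Proposal 1 vs Proposal 4: Proposal 4 wins 21–11.
Proposal 1 vs Proposal 9: Proposal 1 wins 18–14.
Proposal 1 vs Proposal 5: Proposal 5 wins 21–11.
Proposal 4 vs Proposal 9: Proposal 9 wins 23–9.
Proposal 4 vs Proposal 5: Proposal 4 wins 19–13.
Proposal 9 vs Proposal 5: Proposal 9 wins 21–11.
No candidate beats all others: Proposal 6 beats Proposal 1 beats Proposal 9 beats Proposal 6, a majority cycle.

No Condorcet winner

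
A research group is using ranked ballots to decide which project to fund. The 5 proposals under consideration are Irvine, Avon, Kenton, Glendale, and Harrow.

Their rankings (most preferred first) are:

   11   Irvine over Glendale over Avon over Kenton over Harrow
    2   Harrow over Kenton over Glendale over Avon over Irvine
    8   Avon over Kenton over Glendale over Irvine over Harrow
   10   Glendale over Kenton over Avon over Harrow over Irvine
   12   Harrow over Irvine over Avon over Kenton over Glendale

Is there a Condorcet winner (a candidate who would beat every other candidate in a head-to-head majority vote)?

No

Head-to-head results (43 voters total):
Irvine vs Avon: Irvine wins 23–20.
Irvine vs Kenton: Irvine wins 23–20.
Irvine vs Glendale: Irvine wins 23–20.
Irvine vs Harrow: Harrow wins 24–19.
Avon vs Kenton: Avon wins 31–12.
Avon vs Glendale: Glendale wins 23–20.
Avon vs Harrow: Avon wins 29–14.
Kenton vs Glendale: Kenton wins 22–21.
Kenton vs Harrow: Kenton wins 29–14.
Glendale vs Harrow: Glendale wins 29–14.
No candidate beats all others: Irvine beats Avon beats Harrow beats Irvine, a majority cycle.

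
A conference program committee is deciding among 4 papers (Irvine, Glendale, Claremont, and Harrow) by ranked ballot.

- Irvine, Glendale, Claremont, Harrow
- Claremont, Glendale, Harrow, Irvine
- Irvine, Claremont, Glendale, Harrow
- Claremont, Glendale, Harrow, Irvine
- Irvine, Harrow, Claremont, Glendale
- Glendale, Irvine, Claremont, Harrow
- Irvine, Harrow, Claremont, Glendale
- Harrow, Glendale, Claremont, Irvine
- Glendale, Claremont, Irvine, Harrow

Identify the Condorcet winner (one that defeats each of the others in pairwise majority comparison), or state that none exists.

Head-to-head results (9 voters total):
Irvine vs Glendale: Glendale wins 5–4.
Irvine vs Claremont: Irvine wins 5–4.
Irvine vs Harrow: Irvine wins 6–3.
Glendale vs Claremont: Claremont wins 5–4.
Glendale vs Harrow: Glendale wins 6–3.
Claremont vs Harrow: Claremont wins 6–3.
No candidate beats all others: Irvine beats Claremont beats Glendale beats Irvine, a majority cycle.

There is no Condorcet winner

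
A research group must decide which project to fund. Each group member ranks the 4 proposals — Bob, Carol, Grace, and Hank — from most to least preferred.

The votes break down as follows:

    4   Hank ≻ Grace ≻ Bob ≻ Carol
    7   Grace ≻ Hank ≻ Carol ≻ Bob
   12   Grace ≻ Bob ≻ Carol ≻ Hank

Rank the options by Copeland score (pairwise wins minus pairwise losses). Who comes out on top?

Pairwise results:
  Bob vs Carol: Bob wins 16–7.
  Bob vs Grace: Grace wins 23–0.
  Bob vs Hank: Bob wins 12–11.
  Carol vs Grace: Grace wins 23–0.
  Carol vs Hank: Carol wins 12–11.
  Grace vs Hank: Grace wins 19–4.
Copeland scores (wins − losses):
  Bob: 2 − 1 = 1
  Carol: 1 − 2 = -1
  Grace: 3 − 0 = 3
  Hank: 0 − 3 = -3
Grace has the best Copeland score.

Grace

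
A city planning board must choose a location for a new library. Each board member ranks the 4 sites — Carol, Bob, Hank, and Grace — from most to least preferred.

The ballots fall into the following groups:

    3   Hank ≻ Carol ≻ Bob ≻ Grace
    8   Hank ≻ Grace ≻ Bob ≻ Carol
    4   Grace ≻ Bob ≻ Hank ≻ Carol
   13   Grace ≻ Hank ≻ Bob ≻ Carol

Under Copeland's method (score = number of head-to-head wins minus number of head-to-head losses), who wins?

Pairwise results:
  Carol vs Bob: Bob wins 25–3.
  Carol vs Hank: Hank wins 28–0.
  Carol vs Grace: Grace wins 25–3.
  Bob vs Hank: Hank wins 24–4.
  Bob vs Grace: Grace wins 25–3.
  Hank vs Grace: Grace wins 17–11.
Copeland scores (wins − losses):
  Carol: 0 − 3 = -3
  Bob: 1 − 2 = -1
  Hank: 2 − 1 = 1
  Grace: 3 − 0 = 3
Grace has the best Copeland score.

Grace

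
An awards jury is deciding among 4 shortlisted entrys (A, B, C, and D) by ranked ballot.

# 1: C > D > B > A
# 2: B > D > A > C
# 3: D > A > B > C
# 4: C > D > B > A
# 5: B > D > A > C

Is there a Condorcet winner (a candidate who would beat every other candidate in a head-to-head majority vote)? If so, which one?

D

Head-to-head results (5 voters total):
A vs B: B wins 4–1.
A vs C: A wins 3–2.
A vs D: D wins 5–0.
B vs C: B wins 3–2.
B vs D: D wins 3–2.
C vs D: D wins 3–2.
D beats each rival — A (5–0), B (3–2), C (3–2) — so D is the Condorcet winner.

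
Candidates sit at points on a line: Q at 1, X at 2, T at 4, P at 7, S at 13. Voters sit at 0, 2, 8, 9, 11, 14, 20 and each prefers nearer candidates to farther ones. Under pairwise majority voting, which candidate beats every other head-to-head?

P

With single-peaked preferences on a line, the Condorcet winner is the candidate closest to the median voter.
The median voter (position 9) is closest to P at 7.
Check: P vs S — voters closer to P: 4 of 7.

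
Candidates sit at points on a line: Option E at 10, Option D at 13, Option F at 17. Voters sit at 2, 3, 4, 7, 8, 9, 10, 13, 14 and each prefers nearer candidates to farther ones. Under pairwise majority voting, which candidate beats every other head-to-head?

With single-peaked preferences on a line, the Condorcet winner is the candidate closest to the median voter.
The median voter (position 8) is closest to Option E at 10.
Check: Option E vs Option F — voters closer to Option E: 8 of 9.

Option E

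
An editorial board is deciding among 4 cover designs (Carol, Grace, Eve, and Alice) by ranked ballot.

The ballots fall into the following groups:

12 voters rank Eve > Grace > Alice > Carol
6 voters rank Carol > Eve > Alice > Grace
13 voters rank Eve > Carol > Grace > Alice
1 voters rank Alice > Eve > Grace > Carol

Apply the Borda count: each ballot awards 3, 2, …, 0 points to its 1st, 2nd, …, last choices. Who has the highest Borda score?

Eve

Borda scores:
  Carol: 12·0 + 6·3 + 13·2 + 0 = 44
  Grace: 12·2 + 6·0 + 13·1 + 1 = 38
  Eve: 12·3 + 6·2 + 13·3 + 2 = 89
  Alice: 12·1 + 6·1 + 13·0 + 3 = 21
Eve has the highest total.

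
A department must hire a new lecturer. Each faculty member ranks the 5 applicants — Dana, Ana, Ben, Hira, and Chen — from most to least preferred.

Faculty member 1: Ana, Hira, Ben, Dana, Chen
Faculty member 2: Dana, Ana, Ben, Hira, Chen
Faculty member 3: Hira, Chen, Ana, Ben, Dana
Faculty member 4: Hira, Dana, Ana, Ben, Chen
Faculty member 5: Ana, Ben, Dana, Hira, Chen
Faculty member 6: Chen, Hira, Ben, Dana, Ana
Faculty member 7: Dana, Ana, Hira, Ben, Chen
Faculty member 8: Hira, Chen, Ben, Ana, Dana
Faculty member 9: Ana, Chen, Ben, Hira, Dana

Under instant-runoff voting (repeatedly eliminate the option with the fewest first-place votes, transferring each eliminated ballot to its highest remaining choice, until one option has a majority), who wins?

Ana

Round 1: Ana 3, Hira 3, Dana 2, Chen 1, Ben 0. Ben has the fewest and is eliminated.
Round 2: Ana 3, Hira 3, Dana 2, Chen 1. Chen has the fewest and is eliminated.
Round 3: Hira 4, Ana 3, Dana 2. Dana has the fewest and is eliminated.
Round 4: Ana 5, Hira 4. Ana has a majority.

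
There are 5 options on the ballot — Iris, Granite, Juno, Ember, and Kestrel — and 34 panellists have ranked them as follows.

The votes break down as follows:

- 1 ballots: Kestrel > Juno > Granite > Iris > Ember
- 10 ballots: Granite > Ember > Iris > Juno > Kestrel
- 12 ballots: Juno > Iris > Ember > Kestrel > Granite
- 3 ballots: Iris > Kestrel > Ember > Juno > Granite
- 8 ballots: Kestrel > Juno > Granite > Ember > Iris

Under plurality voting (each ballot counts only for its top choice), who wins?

Juno

First-place vote totals:
  Iris: 3
  Granite: 10
  Juno: 12
  Ember: 0
  Kestrel: 9
Juno has the most first-place votes.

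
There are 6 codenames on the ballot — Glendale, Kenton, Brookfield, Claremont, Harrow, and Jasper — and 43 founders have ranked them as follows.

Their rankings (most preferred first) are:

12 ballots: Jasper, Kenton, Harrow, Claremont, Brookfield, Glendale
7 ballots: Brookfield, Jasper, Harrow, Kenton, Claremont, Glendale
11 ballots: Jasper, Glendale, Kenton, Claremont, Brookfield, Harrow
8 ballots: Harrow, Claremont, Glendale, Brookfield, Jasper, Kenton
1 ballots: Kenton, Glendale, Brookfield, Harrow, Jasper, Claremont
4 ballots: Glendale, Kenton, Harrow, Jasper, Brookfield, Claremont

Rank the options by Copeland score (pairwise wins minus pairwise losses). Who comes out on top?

Jasper

Pairwise results:
  Glendale vs Kenton: Glendale wins 23–20.
  Glendale vs Brookfield: Glendale wins 24–19.
  Glendale vs Claremont: Claremont wins 27–16.
  Glendale vs Harrow: Harrow wins 27–16.
  Glendale vs Jasper: Jasper wins 30–13.
  Kenton vs Brookfield: Kenton wins 28–15.
  Kenton vs Claremont: Kenton wins 35–8.
  Kenton vs Harrow: Kenton wins 28–15.
  Kenton vs Jasper: Jasper wins 38–5.
  Brookfield vs Claremont: Claremont wins 31–12.
  Brookfield vs Harrow: Harrow wins 24–19.
  Brookfield vs Jasper: Jasper wins 27–16.
  Claremont vs Harrow: Harrow wins 32–11.
  Claremont vs Jasper: Jasper wins 35–8.
  Harrow vs Jasper: Jasper wins 30–13.
Copeland scores (wins − losses):
  Glendale: 2 − 3 = -1
  Kenton: 3 − 2 = 1
  Brookfield: 0 − 5 = -5
  Claremont: 2 − 3 = -1
  Harrow: 3 − 2 = 1
  Jasper: 5 − 0 = 5
Jasper has the best Copeland score.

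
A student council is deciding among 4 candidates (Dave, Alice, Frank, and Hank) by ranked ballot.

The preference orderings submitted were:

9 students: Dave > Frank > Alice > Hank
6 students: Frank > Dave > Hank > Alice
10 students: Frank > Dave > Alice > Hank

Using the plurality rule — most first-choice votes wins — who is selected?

First-place vote totals:
  Dave: 9
  Alice: 0
  Frank: 16
  Hank: 0
Frank has the most first-place votes.

Frank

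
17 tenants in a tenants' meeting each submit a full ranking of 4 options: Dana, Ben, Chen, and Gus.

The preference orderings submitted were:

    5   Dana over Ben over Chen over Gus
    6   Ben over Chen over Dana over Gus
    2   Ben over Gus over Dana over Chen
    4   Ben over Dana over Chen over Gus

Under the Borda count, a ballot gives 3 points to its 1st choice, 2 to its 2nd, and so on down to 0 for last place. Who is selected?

Ben

Borda scores:
  Dana: 5·3 + 6·1 + 2·1 + 4·2 = 31
  Ben: 5·2 + 6·3 + 2·3 + 4·3 = 46
  Chen: 5·1 + 6·2 + 2·0 + 4·1 = 21
  Gus: 5·0 + 6·0 + 2·2 + 4·0 = 4
Ben has the highest total.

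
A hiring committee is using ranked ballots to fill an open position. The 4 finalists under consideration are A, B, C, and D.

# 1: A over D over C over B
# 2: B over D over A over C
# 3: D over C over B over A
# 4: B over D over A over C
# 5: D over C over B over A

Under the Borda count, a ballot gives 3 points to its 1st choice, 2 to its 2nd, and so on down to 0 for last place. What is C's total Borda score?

5

Borda scores:
  A: 3 + 1 + 0 + 1 + 0 = 5
  B: 0 + 3 + 1 + 3 + 1 = 8
  C: 1 + 0 + 2 + 0 + 2 = 5
  D: 2 + 2 + 3 + 2 + 3 = 12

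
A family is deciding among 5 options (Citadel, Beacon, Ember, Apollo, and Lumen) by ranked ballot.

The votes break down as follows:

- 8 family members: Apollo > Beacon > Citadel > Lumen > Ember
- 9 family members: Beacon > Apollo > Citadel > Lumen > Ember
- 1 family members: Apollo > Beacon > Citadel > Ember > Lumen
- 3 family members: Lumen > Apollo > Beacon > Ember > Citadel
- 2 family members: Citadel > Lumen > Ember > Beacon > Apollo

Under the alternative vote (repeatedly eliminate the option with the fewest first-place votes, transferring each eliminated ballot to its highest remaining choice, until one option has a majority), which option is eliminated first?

Ember

Round 1: Beacon 9, Apollo 9, Lumen 3, Citadel 2, Ember 0. Ember has the fewest and is eliminated.
Round 2: Beacon 9, Apollo 9, Lumen 3, Citadel 2. Citadel has the fewest and is eliminated.
Round 3: Beacon 9, Apollo 9, Lumen 5. Lumen has the fewest and is eliminated.
Round 4: Apollo 12, Beacon 11. Apollo has a majority.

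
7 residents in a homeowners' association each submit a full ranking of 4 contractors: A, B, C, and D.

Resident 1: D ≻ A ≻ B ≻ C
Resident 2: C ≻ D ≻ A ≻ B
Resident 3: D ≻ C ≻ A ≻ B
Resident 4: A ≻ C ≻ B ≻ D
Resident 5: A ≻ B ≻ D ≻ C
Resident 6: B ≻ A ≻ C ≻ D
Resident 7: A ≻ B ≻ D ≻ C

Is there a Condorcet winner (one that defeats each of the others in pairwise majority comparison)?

Head-to-head results (7 voters total):
A vs B: A wins 6–1.
A vs C: A wins 5–2.
A vs D: A wins 4–3.
B vs C: B wins 4–3.
B vs D: B wins 4–3.
C vs D: D wins 4–3.
A beats each rival — B (6–1), C (5–2), D (4–3) — so A is the Condorcet winner.

Yes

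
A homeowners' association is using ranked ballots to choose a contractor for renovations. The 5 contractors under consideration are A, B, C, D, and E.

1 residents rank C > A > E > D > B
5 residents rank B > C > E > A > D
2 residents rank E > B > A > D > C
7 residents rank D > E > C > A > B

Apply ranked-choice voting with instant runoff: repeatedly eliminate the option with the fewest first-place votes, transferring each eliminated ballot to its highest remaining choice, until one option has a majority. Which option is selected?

D

Round 1: D 7, B 5, E 2, C 1, A 0. A has the fewest and is eliminated.
Round 2: D 7, B 5, E 2, C 1. C has the fewest and is eliminated.
Round 3: D 7, B 5, E 3. E has the fewest and is eliminated.
Round 4: D 8, B 7. D has a majority.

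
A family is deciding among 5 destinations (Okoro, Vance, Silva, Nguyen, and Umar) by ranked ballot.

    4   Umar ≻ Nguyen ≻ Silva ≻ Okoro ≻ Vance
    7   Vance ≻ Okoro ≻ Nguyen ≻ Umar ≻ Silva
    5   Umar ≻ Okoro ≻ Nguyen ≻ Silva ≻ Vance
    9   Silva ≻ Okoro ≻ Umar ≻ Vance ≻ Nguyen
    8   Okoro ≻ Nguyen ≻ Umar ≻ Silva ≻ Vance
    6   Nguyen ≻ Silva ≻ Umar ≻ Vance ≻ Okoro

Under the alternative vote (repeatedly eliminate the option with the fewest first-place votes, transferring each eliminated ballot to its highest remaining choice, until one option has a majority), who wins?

Okoro

Round 1: Silva 9, Umar 9, Okoro 8, Vance 7, Nguyen 6. Nguyen has the fewest and is eliminated.
Round 2: Silva 15, Umar 9, Okoro 8, Vance 7. Vance has the fewest and is eliminated.
Round 3: Okoro 15, Silva 15, Umar 9. Umar has the fewest and is eliminated.
Round 4: Okoro 20, Silva 19. Okoro has a majority.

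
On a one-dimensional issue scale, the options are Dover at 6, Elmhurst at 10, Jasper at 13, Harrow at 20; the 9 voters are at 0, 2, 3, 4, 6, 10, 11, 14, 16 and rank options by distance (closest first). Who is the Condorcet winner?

Dover

With single-peaked preferences on a line, the Condorcet winner is the candidate closest to the median voter.
The median voter (position 6) is closest to Dover at 6.
Check: Dover vs Elmhurst — voters closer to Dover: 5 of 9.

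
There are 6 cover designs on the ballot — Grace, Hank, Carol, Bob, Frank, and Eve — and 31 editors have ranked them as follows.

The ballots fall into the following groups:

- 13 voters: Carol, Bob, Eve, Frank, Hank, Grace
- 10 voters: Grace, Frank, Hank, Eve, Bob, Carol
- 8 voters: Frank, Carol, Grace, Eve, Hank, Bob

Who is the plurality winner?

Carol

First-place vote totals:
  Grace: 10
  Hank: 0
  Carol: 13
  Bob: 0
  Frank: 8
  Eve: 0
Carol has the most first-place votes.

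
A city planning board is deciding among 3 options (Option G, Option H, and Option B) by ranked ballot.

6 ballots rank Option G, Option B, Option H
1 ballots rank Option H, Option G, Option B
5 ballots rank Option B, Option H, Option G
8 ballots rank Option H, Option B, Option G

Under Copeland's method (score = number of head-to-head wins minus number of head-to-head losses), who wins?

Option B

Pairwise results:
  Option G vs Option H: Option H wins 14–6.
  Option G vs Option B: Option B wins 13–7.
  Option H vs Option B: Option B wins 11–9.
Copeland scores (wins − losses):
  Option G: 0 − 2 = -2
  Option H: 1 − 1 = 0
  Option B: 2 − 0 = 2
Option B has the best Copeland score.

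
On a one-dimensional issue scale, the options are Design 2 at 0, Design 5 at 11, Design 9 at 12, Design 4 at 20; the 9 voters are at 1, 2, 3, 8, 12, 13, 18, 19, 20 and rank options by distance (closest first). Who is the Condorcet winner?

Design 9

With single-peaked preferences on a line, the Condorcet winner is the candidate closest to the median voter.
The median voter (position 12) is closest to Design 9 at 12.
Check: Design 9 vs Design 2 — voters closer to Design 9: 6 of 9.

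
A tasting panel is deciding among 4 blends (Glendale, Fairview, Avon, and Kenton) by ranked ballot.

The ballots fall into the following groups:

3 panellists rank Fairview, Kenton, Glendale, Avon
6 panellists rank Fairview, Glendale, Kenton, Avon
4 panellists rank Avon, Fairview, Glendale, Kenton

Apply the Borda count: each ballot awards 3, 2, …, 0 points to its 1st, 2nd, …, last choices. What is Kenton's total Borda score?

Borda scores:
  Glendale: 3·1 + 6·2 + 4·1 = 19
  Fairview: 3·3 + 6·3 + 4·2 = 35
  Avon: 3·0 + 6·0 + 4·3 = 12
  Kenton: 3·2 + 6·1 + 4·0 = 12

12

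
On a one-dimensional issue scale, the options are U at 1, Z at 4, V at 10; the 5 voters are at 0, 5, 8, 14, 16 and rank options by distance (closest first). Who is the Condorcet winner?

V

With single-peaked preferences on a line, the Condorcet winner is the candidate closest to the median voter.
The median voter (position 8) is closest to V at 10.
Check: V vs Z — voters closer to V: 3 of 5.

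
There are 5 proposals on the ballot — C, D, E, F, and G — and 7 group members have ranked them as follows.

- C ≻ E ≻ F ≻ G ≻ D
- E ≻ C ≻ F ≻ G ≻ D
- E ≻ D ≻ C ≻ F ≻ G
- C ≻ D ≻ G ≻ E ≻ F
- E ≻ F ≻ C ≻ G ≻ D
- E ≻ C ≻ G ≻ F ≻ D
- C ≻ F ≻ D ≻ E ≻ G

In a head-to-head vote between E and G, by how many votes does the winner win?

Ballots ranking E above G: 6.
Ballots ranking G above E: 1.
E wins 6–1, a margin of 5.

5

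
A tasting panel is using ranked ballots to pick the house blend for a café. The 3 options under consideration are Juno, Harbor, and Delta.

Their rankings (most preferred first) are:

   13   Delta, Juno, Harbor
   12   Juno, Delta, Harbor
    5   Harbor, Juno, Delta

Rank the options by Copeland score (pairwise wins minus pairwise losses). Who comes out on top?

Pairwise results:
  Juno vs Harbor: Juno wins 25–5.
  Juno vs Delta: Juno wins 17–13.
  Harbor vs Delta: Delta wins 25–5.
Copeland scores (wins − losses):
  Juno: 2 − 0 = 2
  Harbor: 0 − 2 = -2
  Delta: 1 − 1 = 0
Juno has the best Copeland score.

Juno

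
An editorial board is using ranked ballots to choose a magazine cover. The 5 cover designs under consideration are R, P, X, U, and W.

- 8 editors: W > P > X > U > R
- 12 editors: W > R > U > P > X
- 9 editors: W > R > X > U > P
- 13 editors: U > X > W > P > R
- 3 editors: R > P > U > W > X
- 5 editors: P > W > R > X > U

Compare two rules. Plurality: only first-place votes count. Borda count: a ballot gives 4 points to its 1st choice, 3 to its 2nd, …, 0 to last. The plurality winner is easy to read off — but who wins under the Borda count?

Plurality first-place counts: R 3, P 5, X 0, U 13, W 29 → W.
Borda totals: R 85, P 78, X 78, U 99, W 160 → W.

W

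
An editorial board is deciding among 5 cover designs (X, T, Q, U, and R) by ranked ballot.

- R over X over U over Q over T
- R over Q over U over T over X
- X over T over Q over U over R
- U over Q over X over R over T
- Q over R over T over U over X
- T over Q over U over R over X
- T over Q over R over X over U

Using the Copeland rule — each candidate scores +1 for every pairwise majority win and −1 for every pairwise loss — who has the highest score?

Pairwise results:
  X vs T: T wins 4–3.
  X vs Q: Q wins 5–2.
  X vs U: U wins 4–3.
  X vs R: R wins 5–2.
  T vs Q: Q wins 4–3.
  T vs U: T wins 4–3.
  T vs R: R wins 4–3.
  Q vs U: Q wins 5–2.
  Q vs R: Q wins 5–2.
  U vs R: R wins 4–3.
Copeland scores (wins − losses):
  X: 0 − 4 = -4
  T: 2 − 2 = 0
  Q: 4 − 0 = 4
  U: 1 − 3 = -2
  R: 3 − 1 = 2
Q has the best Copeland score.

Q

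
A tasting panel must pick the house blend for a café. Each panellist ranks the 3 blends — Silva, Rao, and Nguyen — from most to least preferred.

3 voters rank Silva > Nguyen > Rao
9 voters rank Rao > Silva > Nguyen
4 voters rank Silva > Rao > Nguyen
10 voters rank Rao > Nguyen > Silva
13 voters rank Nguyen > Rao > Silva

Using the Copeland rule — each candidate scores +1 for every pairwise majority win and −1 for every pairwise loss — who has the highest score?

Rao

Pairwise results:
  Silva vs Rao: Rao wins 32–7.
  Silva vs Nguyen: Nguyen wins 23–16.
  Rao vs Nguyen: Rao wins 23–16.
Copeland scores (wins − losses):
  Silva: 0 − 2 = -2
  Rao: 2 − 0 = 2
  Nguyen: 1 − 1 = 0
Rao has the best Copeland score.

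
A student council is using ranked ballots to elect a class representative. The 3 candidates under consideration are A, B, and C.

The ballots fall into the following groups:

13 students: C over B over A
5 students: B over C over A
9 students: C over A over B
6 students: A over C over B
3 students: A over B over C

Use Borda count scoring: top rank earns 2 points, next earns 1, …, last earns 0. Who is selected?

Borda scores:
  A: 13·0 + 5·0 + 9·1 + 6·2 + 3·2 = 27
  B: 13·1 + 5·2 + 9·0 + 6·0 + 3·1 = 26
  C: 13·2 + 5·1 + 9·2 + 6·1 + 3·0 = 55
C has the highest total.

C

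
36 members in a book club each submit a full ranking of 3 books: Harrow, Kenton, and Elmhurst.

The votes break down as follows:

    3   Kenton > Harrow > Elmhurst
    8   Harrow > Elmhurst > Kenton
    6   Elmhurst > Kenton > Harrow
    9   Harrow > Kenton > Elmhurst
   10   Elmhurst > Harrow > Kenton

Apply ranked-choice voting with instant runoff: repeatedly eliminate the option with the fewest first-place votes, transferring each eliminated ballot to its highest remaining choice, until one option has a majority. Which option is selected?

Round 1: Harrow 17, Elmhurst 16, Kenton 3. Kenton has the fewest and is eliminated.
Round 2: Harrow 20, Elmhurst 16. Harrow has a majority.

Harrow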